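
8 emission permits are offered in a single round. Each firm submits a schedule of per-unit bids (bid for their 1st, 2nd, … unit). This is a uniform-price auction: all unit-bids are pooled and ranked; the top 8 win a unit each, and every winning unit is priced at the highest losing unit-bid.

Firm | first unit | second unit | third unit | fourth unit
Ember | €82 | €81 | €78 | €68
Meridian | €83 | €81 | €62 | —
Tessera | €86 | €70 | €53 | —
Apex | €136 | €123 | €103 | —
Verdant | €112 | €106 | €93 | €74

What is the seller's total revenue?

Total revenue: €656

Pooled unit-bids ranked (top 8): 136 (Apex-1), 123 (Apex-2), 112 (Verdant-1), 106 (Verdant-2), 103 (Apex-3), 93 (Verdant-3), 86 (Tessera-1), 83 (Meridian-1)
Highest rejected unit-bid = €82.
Allocation: Apex 3, Meridian 1, Tessera 1, Verdant 3. Every unit priced at €82.
Revenue = 8 × 82 = €656.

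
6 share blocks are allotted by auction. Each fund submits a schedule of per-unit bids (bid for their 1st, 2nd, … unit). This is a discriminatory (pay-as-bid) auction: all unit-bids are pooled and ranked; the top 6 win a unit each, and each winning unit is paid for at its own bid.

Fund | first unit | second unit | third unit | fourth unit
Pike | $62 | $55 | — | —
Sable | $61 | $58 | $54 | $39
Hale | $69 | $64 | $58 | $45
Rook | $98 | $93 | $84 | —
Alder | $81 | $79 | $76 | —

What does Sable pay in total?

All unit-bids, highest first — top 6: 98 (Rook-1), 93 (Rook-2), 84 (Rook-3), 81 (Alder-1), 79 (Alder-2), 76 (Alder-3)
Next rejected bid: $69 (not a price — pay-as-bid).
Sable wins no units.

Sable pays $0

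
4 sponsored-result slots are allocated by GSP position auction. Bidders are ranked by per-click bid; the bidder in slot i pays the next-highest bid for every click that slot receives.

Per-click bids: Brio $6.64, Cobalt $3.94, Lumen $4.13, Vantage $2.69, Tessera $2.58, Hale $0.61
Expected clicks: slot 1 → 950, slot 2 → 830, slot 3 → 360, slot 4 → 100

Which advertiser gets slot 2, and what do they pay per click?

Ranked by bid: $6.64 (Brio) > $4.13 (Lumen) > $3.94 (Cobalt) > $2.69 (Vantage) > $2.58 (Tessera) > …
Slot 2 goes to the second-ranked bidder, Lumen, who pays the next bid down: $3.94/click.

Lumen; $3.94 per click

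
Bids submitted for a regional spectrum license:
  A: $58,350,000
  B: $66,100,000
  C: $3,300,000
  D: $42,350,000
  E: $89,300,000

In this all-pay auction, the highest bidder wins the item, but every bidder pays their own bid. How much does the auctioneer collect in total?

Sorting bids: 89,300,000 (E) > 66,100,000 (B) > 58,350,000 (A) > 42,350,000 (D) > 3,300,000 (C)
E wins with the top bid; all bids are sunk regardless.
Every bidder forfeits their bid regardless of winning.
Revenue = 58,350,000 + 66,100,000 + 3,300,000 + 42,350,000 + 89,300,000 = $259,400,000.

Total revenue: $259,400,000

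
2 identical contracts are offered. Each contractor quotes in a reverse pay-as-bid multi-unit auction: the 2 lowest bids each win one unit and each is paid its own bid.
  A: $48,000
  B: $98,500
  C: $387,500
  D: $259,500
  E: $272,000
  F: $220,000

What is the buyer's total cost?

Ordering the bids: 48,000 (A), 98,500 (B), 220,000 (F), 259,500 (D), …
The 2 lowest are A, B.
Total cost = 48,000 + 98,500 = $146,500.

Total cost: $146,500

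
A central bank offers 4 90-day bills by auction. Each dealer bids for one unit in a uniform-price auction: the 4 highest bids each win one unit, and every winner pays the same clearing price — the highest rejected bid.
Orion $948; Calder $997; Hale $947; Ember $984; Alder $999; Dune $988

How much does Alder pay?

Alder pays $948

Ordering the bids: 999 (Alder), 997 (Calder), 988 (Dune), 984 (Ember), 948 (Orion), 947 (Hale)
The 4 highest are Alder, Calder, Dune, Ember.
Highest unsuccessful bid: $948 → clearing price.
Alder wins → pays $948.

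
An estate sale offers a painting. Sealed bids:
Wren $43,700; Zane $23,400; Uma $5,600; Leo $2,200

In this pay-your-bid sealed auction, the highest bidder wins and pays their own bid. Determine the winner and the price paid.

Bids ranked: 43,700 (Wren) > 23,400 (Zane) > 5,600 (Uma) > 2,200 (Leo)
Wren is highest → pays own bid, $43,700.

Wren pays $43,700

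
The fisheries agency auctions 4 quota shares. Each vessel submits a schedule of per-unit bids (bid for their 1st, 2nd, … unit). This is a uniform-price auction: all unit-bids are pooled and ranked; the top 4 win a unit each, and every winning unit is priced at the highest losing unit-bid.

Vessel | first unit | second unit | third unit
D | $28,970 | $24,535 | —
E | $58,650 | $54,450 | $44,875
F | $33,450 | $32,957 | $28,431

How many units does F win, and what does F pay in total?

F: 1 unit, pays $32,957

Pooled unit-bids ranked (top 4): 58,650 (E-1), 54,450 (E-2), 44,875 (E-3), 33,450 (F-1)
Highest rejected unit-bid = $32,957.
F wins 1 unit(s) at $32,957 each.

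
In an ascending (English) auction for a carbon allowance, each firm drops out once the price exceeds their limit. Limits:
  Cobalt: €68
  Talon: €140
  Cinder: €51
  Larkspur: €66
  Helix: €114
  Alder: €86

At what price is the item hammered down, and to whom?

Talon wins at €114

Limits in order: 140 (Talon) > 114 (Helix) > 86 (Alder) > 68 (Cobalt) > 66 (Larkspur) > 51 (Cinder)
Bidding ends when Helix exits at €114; Talon takes it.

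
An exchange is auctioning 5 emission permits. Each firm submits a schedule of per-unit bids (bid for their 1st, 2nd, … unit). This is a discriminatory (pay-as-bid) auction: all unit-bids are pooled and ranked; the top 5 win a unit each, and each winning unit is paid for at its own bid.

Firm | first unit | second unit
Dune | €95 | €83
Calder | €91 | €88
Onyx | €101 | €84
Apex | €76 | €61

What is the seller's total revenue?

All unit-bids, highest first — top 5: 101 (Onyx-1), 95 (Dune-1), 91 (Calder-1), 88 (Calder-2), 84 (Onyx-2)
Next rejected bid: €83 (not a price — pay-as-bid).
Each winning unit pays its own bid.
Revenue = 101 + 95 + 91 + 88 + 84 = €459.

Total revenue: €459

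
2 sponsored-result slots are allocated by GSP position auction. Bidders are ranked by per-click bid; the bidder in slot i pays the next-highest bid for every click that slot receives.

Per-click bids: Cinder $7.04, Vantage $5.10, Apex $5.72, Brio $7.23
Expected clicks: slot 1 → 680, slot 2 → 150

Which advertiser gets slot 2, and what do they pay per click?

Cinder; $5.72 per click

Per-click bids in order: $7.23 (Brio) > $7.04 (Cinder) > $5.72 (Apex) > …
Slot 2 goes to the second-ranked bidder, Cinder, who pays the next bid down: $5.72/click.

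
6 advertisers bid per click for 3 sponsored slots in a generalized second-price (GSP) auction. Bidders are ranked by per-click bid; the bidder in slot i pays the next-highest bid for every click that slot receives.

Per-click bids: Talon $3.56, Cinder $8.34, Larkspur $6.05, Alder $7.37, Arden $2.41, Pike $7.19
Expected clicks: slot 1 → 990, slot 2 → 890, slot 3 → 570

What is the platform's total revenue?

Sorting advertisers: $8.34 (Cinder) > $7.37 (Alder) > $7.19 (Pike) > $6.05 (Larkspur) > …
Slot 1: Cinder pays $7.37 × 990 = $7296.30
Slot 2: Alder pays $7.19 × 890 = $6399.10
Slot 3: Pike pays $6.05 × 570 = $3448.50
Total = $17143.90

Total revenue: $17143.90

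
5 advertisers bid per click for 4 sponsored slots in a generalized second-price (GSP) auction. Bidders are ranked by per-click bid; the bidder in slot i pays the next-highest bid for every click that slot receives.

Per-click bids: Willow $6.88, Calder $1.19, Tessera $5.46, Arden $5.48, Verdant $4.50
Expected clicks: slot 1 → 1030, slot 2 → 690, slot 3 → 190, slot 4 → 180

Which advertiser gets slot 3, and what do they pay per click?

Tessera; $4.50 per click

Ranked by bid: $6.88 (Willow) > $5.48 (Arden) > $5.46 (Tessera) > $4.50 (Verdant) > $1.19 (Calder)
Slot 3 goes to the third-ranked bidder, Tessera, who pays the next bid down: $4.50/click.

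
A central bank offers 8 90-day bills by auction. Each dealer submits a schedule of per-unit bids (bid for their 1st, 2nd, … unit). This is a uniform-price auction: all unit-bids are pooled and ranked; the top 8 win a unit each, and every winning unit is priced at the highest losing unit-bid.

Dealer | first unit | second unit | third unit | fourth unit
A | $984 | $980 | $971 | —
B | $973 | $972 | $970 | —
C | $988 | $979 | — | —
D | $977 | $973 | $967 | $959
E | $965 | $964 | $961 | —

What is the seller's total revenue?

Total revenue: $7,768

All unit-bids, highest first — top 8: 988 (C-1), 984 (A-1), 980 (A-2), 979 (C-2), 977 (D-1), 973 (B-1), 973 (D-2), 972 (B-2)
Highest rejected unit-bid = $971.
Allocation: A 2, B 2, C 2, D 2. Every unit priced at $971.
Revenue = 8 × 971 = $7,768.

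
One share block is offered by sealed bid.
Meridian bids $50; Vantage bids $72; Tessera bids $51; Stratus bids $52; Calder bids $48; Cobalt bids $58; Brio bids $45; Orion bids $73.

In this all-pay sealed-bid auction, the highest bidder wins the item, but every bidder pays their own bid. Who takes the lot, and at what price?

Orion pays $73

Sorting bids: 73 (Orion) > 72 (Vantage) > 58 (Cobalt) > 52 (Stratus) > 51 (Tessera) > 50 (Meridian) > …
Orion is highest and takes the item; every bidder forfeits their bid.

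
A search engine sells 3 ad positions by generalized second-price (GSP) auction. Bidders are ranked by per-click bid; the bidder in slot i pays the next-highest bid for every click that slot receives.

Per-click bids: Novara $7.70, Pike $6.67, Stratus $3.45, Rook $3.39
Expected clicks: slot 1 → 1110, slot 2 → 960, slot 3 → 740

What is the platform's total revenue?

Ranked by bid: $7.70 (Novara) > $6.67 (Pike) > $3.45 (Stratus) > $3.39 (Rook)
Slot 1: Novara pays $6.67 × 1110 = $7403.70
Slot 2: Pike pays $3.45 × 960 = $3312.00
Slot 3: Stratus pays $3.39 × 740 = $2508.60
Total = $13224.30

Total revenue: $13224.30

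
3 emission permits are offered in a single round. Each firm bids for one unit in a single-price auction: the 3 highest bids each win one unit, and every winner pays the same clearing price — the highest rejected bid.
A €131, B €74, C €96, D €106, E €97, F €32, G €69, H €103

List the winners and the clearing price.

A, D, H; each pays €97

Sorting: 131 (A), 106 (D), 103 (H), 97 (E), 96 (C), …
Top 3: A, D, H.
Highest unsuccessful bid: €97 → clearing price.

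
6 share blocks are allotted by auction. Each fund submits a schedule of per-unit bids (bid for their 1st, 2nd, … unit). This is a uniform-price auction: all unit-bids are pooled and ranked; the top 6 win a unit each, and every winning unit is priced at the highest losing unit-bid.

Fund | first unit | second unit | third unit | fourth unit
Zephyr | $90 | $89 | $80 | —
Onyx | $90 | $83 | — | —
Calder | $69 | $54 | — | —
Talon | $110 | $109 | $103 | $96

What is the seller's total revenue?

Total revenue: $534

Pooled unit-bids ranked (top 6): 110 (Talon-1), 109 (Talon-2), 103 (Talon-3), 96 (Talon-4), 90 (Zephyr-1), 90 (Onyx-1)
Highest rejected unit-bid = $89.
Allocation: Onyx 1, Talon 4, Zephyr 1. Every unit priced at $89.
Revenue = 6 × 89 = $534.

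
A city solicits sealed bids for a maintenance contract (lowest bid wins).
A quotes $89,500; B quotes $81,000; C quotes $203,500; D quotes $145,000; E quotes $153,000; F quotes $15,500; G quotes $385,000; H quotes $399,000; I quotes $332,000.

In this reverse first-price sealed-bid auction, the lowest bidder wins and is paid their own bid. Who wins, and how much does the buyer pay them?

Bids ranked: 15,500 (F) < 81,000 (B) < 89,500 (A) < 145,000 (D) < 153,000 (E) < 203,500 (C) < …
First-price: F is paid what they bid, $15,500.

F is paid $15,500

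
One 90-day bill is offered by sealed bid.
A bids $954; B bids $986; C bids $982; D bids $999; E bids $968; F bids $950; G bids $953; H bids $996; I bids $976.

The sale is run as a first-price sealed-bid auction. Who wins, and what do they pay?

D pays $999

Rule: the highest bidder wins and pays their own bid.
Sorting bids: 999 (D) > 996 (H) > 986 (B) > 982 (C) > 976 (I) > 968 (E) > …
First-price: D pays what they bid, $999.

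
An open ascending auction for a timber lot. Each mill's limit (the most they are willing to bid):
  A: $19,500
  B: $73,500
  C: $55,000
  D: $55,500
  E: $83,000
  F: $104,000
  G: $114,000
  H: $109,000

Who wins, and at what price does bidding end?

G wins at $109,000

Limits in order: 114,000 (G) > 109,000 (H) > 104,000 (F) > 83,000 (E) > 73,500 (B) > 55,500 (D) > …
Bidding ends when H exits at $109,000; G takes it.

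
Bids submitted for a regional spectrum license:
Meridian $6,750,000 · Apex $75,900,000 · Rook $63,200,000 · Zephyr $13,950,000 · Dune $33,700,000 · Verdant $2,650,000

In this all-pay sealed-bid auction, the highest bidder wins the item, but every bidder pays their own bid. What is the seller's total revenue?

Total revenue: $196,150,000

Sorting bids: 75,900,000 (Apex) > 63,200,000 (Rook) > 33,700,000 (Dune) > 13,950,000 (Zephyr) > 6,750,000 (Meridian) > 2,650,000 (Verdant)
Apex wins with the top bid; all bids are sunk regardless.
Every bidder forfeits their bid regardless of winning.
Revenue = 6,750,000 + 75,900,000 + 63,200,000 + 13,950,000 + 33,700,000 + 2,650,000 = $196,150,000.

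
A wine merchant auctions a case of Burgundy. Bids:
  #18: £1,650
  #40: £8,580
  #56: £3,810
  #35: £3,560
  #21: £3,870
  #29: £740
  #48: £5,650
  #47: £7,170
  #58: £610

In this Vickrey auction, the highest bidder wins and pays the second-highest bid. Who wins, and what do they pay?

Bids ranked: 8,580 (#40) > 7,170 (#47) > 5,650 (#48) > 3,870 (#21) > 3,810 (#56) > 3,560 (#35) > …
#40 wins with the highest bid; price is set by the runner-up at £7,170.

#40 pays £7,170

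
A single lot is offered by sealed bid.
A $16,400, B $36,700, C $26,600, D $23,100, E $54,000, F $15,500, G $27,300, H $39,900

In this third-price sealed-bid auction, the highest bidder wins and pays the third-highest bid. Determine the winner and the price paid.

Rule: the highest bidder wins and pays the third-highest bid.
Bids in order: 54,000 (E) > 39,900 (H) > 36,700 (B) > 27,300 (G) > 26,600 (C) > 23,100 (D) > …
E wins; payment is bid #3 in the ranking = $36,700.

E pays $36,700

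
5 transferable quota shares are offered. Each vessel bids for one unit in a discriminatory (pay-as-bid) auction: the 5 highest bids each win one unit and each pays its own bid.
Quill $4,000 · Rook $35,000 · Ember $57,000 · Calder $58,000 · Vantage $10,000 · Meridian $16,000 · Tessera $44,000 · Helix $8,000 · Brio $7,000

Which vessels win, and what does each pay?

Ordering the bids: 58,000 (Calder), 57,000 (Ember), 44,000 (Tessera), 35,000 (Rook), 16,000 (Meridian), 10,000 (Vantage), 8,000 (Helix), …
The 5 highest are Calder, Ember, Tessera, Rook, Meridian.
Each winner pays its own bid: Calder $58,000, Ember $57,000, Tessera $44,000, Rook $35,000, Meridian $16,000.

Calder $58,000, Ember $57,000, Tessera $44,000, Rook $35,000, Meridian $16,000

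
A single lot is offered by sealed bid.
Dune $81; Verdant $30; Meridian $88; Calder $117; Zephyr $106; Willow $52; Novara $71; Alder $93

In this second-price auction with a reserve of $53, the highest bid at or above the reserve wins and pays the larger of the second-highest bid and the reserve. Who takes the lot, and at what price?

Sorting bids: 117 (Calder) > 106 (Zephyr) > 93 (Alder) > 88 (Meridian) > 81 (Dune) > 71 (Novara) > …
Highest eligible bid: Calder at $117.
max(second-highest $106, reserve $53) = $106; the reserve does not bind.

Calder pays $106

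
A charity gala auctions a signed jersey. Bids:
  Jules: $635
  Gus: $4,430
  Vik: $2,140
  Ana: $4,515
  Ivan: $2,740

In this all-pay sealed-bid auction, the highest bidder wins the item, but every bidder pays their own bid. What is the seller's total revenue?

Bids ranked: 4,515 (Ana) > 4,430 (Gus) > 2,740 (Ivan) > 2,140 (Vik) > 635 (Jules)
Ana wins with the top bid; all bids are sunk regardless.
Every bidder forfeits their bid regardless of winning.
Revenue = 635 + 4,430 + 2,140 + 4,515 + 2,740 = $14,460.

Total revenue: $14,460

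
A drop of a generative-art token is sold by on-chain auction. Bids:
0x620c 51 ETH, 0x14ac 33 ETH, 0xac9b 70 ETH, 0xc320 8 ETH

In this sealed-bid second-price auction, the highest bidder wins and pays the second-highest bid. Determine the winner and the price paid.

0xac9b pays 51 ETH

Sealed-bid second-price auction: the highest bidder wins and pays the second-highest bid.
Bids ranked: 70 (0xac9b) > 51 (0x620c) > 33 (0x14ac) > 8 (0xc320)
Second-price: 0xac9b pays 0x620c's bid of 51 ETH.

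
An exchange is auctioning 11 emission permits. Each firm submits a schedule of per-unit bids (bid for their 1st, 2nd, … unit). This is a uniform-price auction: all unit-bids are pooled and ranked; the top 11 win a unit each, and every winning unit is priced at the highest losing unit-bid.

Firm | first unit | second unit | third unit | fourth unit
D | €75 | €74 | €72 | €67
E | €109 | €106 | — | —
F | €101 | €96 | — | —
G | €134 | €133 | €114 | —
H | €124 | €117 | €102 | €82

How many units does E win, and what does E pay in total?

E: 2 units, pays €150

All unit-bids, highest first — top 11: 134 (G-1), 133 (G-2), 124 (H-1), 117 (H-2), 114 (G-3), 109 (E-1), 106 (E-2), 102 (H-3), 101 (F-1), 96 (F-2), 82 (H-4)
The (k+1)-th unit-bid is €75.
E wins 2 unit(s) at €75 each.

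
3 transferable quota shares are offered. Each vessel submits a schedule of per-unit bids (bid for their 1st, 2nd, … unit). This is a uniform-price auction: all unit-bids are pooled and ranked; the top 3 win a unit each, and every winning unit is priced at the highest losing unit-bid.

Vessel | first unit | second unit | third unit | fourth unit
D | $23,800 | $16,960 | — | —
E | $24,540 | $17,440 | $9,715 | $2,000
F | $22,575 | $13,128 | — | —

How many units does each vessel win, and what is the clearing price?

D 1, E 1, F 1; clearing price $17,440

Pooled unit-bids ranked (top 3): 24,540 (E-1), 23,800 (D-1), 22,575 (F-1)
The (k+1)-th unit-bid is $17,440.
Allocation: D 1, E 1, F 1.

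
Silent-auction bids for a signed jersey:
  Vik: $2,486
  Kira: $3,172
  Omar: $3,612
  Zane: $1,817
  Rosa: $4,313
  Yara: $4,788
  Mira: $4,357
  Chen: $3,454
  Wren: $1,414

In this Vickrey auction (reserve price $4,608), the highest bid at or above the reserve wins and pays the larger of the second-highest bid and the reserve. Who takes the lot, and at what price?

Bids in order: 4,788 (Yara) > 4,357 (Mira) > 4,313 (Rosa) > 3,612 (Omar) > 3,454 (Chen) > 3,172 (Kira) > …
Highest eligible bid: Yara at $4,788.
max(second-highest $4,357, reserve $4,608) = $4,608.

Yara pays $4,608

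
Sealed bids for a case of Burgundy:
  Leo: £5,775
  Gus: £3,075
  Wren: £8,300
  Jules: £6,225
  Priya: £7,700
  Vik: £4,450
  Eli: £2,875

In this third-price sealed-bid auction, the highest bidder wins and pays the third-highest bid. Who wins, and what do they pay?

Bids ranked: 8,300 (Wren) > 7,700 (Priya) > 6,225 (Jules) > 5,775 (Leo) > 4,450 (Vik) > 3,075 (Gus) > …
Wren wins; payment is bid #3 in the ranking = £6,225.

Wren pays £6,225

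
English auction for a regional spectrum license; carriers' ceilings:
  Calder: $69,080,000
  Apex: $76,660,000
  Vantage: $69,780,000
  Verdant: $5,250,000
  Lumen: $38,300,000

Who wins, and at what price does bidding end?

Rule: the price rises until one bidder remains; the winner pays the price at which the last rival dropped out.
Limits ranked: 76,660,000 (Apex) > 69,780,000 (Vantage) > 69,080,000 (Calder) > 38,300,000 (Lumen) > 5,250,000 (Verdant)
Once the price passes $69,780,000, only Apex is left; the hammer falls at Vantage's limit of $69,780,000.

Apex wins at $69,780,000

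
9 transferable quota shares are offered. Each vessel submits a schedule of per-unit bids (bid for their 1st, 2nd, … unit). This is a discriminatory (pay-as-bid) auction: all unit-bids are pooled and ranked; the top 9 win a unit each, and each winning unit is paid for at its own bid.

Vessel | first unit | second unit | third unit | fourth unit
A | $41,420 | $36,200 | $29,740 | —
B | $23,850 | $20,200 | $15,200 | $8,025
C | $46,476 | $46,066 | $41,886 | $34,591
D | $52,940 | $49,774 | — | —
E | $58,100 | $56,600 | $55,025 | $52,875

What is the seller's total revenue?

Merging the schedules and taking the best 9: 58,100 (E-1), 56,600 (E-2), 55,025 (E-3), 52,940 (D-1), 52,875 (E-4), 49,774 (D-2), 46,476 (C-1), 46,066 (C-2), 41,886 (C-3)
Next rejected bid: $41,420 (not a price — pay-as-bid).
Each winning unit pays its own bid.
Revenue = 58,100 + 56,600 + 55,025 + 52,940 + 52,875 + 49,774 + 46,476 + 46,066 + 41,886 = $459,742.

Total revenue: $459,742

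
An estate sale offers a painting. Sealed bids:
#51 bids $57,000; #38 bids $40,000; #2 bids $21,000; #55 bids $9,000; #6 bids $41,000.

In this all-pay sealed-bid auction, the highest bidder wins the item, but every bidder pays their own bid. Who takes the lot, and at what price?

Bids ranked: 57,000 (#51) > 41,000 (#6) > 40,000 (#38) > 21,000 (#2) > 9,000 (#55)
#51 wins with the top bid; all bids are sunk regardless.

#51 pays $57,000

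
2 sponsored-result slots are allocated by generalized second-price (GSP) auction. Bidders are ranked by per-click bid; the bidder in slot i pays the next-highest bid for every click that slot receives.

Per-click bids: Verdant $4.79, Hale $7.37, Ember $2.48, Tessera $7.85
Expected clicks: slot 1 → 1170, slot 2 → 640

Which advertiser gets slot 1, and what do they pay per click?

Tessera; $7.37 per click

Sorting advertisers: $7.85 (Tessera) > $7.37 (Hale) > $4.79 (Verdant) > …
Slot 1 goes to the first-ranked bidder, Tessera, who pays the next bid down: $7.37/click.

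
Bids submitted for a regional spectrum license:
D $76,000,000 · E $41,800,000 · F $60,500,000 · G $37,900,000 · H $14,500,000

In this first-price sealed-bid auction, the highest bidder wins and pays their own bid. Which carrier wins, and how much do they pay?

D pays $76,000,000

Bids ranked: 76,000,000 (D) > 60,500,000 (F) > 41,800,000 (E) > 37,900,000 (G) > 14,500,000 (H)
D has the highest bid and pays exactly that: $76,000,000.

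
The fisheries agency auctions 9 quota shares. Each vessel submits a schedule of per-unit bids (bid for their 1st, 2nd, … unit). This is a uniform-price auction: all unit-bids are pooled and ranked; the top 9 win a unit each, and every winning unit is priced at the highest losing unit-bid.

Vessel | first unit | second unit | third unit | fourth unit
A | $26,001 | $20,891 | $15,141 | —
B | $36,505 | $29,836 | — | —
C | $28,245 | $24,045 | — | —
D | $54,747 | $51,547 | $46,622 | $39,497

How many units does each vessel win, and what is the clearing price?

All unit-bids, highest first — top 9: 54,747 (D-1), 51,547 (D-2), 46,622 (D-3), 39,497 (D-4), 36,505 (B-1), 29,836 (B-2), 28,245 (C-1), 26,001 (A-1), 24,045 (C-2)
The (k+1)-th unit-bid is $20,891.
Allocation: A 1, B 2, C 2, D 4.

A 1, B 2, C 2, D 4; clearing price $20,891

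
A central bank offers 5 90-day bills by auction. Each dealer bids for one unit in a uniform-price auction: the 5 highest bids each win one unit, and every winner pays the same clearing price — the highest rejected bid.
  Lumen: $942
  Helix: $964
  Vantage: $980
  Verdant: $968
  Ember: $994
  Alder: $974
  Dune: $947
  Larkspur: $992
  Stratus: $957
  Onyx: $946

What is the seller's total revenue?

Sorting: 994 (Ember), 992 (Larkspur), 980 (Vantage), 974 (Alder), 968 (Verdant), 964 (Helix), 957 (Stratus), …
The 5 highest are Ember, Larkspur, Vantage, Alder, Verdant.
Highest unsuccessful bid: $964 → clearing price.
Total revenue = 5 × $964 = $4,820.

Total revenue: $4,820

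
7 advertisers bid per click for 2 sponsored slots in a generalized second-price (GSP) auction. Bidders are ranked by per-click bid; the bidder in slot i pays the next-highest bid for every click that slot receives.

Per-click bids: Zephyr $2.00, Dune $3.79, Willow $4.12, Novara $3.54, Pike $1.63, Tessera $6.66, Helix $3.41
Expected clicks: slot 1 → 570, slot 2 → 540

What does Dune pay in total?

Sorting advertisers: $6.66 (Tessera) > $4.12 (Willow) > $3.79 (Dune) > …
Dune ranks below slot 2 → no slot, pays nothing.

Dune pays $0.00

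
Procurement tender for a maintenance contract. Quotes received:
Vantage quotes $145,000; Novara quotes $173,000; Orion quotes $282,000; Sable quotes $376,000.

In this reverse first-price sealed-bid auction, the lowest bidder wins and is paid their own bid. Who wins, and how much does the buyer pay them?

Rule: the lowest bidder wins and is paid their own bid.
Sorting bids: 145,000 (Vantage) < 173,000 (Novara) < 282,000 (Orion) < 376,000 (Sable)
First-price: Vantage is paid what they bid, $145,000.

Vantage is paid $145,000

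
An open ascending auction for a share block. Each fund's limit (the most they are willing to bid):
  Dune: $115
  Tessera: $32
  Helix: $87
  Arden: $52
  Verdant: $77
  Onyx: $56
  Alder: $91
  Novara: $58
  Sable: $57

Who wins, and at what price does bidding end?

Dune wins at $91

Rule: the price rises until one bidder remains; the winner pays the price at which the last rival dropped out.
Sorting limits: 115 (Dune) > 91 (Alder) > 87 (Helix) > 77 (Verdant) > 58 (Novara) > 57 (Sable) > …
Alder is the last rival to drop out, at $91; Dune remains and wins at that price.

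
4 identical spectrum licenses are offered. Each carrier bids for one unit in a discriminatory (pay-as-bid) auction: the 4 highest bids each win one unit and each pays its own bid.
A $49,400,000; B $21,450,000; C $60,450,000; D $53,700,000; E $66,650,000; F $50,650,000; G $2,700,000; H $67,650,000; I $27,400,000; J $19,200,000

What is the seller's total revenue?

Total revenue: $248,450,000

Sorting: 67,650,000 (H), 66,650,000 (E), 60,450,000 (C), 53,700,000 (D), 50,650,000 (F), 49,400,000 (A), …
Winners (4 units): H, E, C, D.
Total revenue = 67,650,000 + 66,650,000 + 60,450,000 + 53,700,000 = $248,450,000.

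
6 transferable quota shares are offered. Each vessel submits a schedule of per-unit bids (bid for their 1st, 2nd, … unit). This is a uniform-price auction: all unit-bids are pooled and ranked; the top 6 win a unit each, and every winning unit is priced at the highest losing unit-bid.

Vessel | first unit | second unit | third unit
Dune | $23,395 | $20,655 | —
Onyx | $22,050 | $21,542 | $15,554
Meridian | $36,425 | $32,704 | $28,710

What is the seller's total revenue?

All unit-bids, highest first — top 6: 36,425 (Meridian-1), 32,704 (Meridian-2), 28,710 (Meridian-3), 23,395 (Dune-1), 22,050 (Onyx-1), 21,542 (Onyx-2)
The (k+1)-th unit-bid is $20,655.
Allocation: Dune 1, Meridian 3, Onyx 2. Every unit priced at $20,655.
Revenue = 6 × 20,655 = $123,930.

Total revenue: $123,930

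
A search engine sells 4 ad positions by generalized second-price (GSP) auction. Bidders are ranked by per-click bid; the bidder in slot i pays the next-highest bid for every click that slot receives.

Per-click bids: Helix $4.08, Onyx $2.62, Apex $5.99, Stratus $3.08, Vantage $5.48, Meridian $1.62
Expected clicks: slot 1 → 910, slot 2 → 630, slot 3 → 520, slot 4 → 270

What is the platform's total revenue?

Total revenue: $9866.20

Ranked by bid: $5.99 (Apex) > $5.48 (Vantage) > $4.08 (Helix) > $3.08 (Stratus) > $2.62 (Onyx) > …
Slot 1: Apex pays $5.48 × 910 = $4986.80
Slot 2: Vantage pays $4.08 × 630 = $2570.40
Slot 3: Helix pays $3.08 × 520 = $1601.60
Slot 4: Stratus pays $2.62 × 270 = $707.40
Total = $9866.20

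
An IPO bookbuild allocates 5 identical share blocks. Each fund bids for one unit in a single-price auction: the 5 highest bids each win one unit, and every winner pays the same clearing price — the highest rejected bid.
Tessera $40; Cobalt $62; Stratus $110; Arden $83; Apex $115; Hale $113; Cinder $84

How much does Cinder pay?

Bids ranked high→low: 115 (Apex), 113 (Hale), 110 (Stratus), 84 (Cinder), 83 (Arden), 62 (Cobalt), 40 (Tessera)
The 5 highest are Apex, Hale, Stratus, Cinder, Arden.
Highest unsuccessful bid: $62 → clearing price.
Cinder wins → pays $62.

Cinder pays $62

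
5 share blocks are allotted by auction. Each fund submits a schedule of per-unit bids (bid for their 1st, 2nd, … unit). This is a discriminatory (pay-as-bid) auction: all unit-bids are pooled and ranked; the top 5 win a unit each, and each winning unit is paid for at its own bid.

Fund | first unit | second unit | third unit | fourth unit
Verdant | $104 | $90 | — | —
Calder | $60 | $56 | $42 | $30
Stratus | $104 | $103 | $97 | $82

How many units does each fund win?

Stratus 3, Verdant 2

Pooled unit-bids ranked (top 5): 104 (Verdant-1), 104 (Stratus-1), 103 (Stratus-2), 97 (Stratus-3), 90 (Verdant-2)
Next rejected bid: $82 (not a price — pay-as-bid).
Allocation: Stratus 3, Verdant 2.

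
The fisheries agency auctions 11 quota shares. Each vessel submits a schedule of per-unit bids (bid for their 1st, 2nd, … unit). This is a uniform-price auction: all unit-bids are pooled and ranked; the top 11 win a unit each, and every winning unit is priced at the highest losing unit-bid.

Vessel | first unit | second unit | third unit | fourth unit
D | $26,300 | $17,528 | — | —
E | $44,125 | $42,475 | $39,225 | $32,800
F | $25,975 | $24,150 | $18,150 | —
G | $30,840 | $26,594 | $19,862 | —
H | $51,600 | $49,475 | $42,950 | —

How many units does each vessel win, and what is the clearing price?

Merging the schedules and taking the best 11: 51,600 (H-1), 49,475 (H-2), 44,125 (E-1), 42,950 (H-3), 42,475 (E-2), 39,225 (E-3), 32,800 (E-4), 30,840 (G-1), 26,594 (G-2), 26,300 (D-1), 25,975 (F-1)
First bid not allocated: $24,150.
Allocation: D 1, E 4, F 1, G 2, H 3.

D 1, E 4, F 1, G 2, H 3; clearing price $24,150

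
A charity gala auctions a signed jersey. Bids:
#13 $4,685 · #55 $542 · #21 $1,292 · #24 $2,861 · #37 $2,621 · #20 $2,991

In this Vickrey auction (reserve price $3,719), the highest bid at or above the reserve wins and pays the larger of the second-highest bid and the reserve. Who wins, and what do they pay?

Rule: the highest bid at or above the reserve wins and pays the larger of the second-highest bid and the reserve.
Sorting bids: 4,685 (#13) > 2,991 (#20) > 2,861 (#24) > 2,621 (#37) > 1,292 (#21) > 542 (#55)
Highest eligible bid: #13 at $4,685.
Second-highest bid $2,991 is below the reserve $3,719, so the reserve binds → payment $3,719.

#13 pays $3,719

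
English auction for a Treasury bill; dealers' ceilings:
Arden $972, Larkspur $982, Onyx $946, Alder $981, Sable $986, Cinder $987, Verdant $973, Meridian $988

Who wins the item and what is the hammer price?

Meridian wins at $987

Limits ranked: 988 (Meridian) > 987 (Cinder) > 986 (Sable) > 982 (Larkspur) > 981 (Alder) > 973 (Verdant) > …
Once the price passes $987, only Meridian is left; the hammer falls at Cinder's limit of $987.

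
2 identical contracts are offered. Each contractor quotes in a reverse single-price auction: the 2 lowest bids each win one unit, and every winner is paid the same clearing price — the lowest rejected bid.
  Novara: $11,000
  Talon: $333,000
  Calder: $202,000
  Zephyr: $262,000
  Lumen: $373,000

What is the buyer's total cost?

Sorting: 11,000 (Novara), 202,000 (Calder), 262,000 (Zephyr), 333,000 (Talon), …
Lowest 2: Novara, Calder.
Clearing price = lowest rejected bid = $262,000.
Total cost = 2 × $262,000 = $524,000.

Total cost: $524,000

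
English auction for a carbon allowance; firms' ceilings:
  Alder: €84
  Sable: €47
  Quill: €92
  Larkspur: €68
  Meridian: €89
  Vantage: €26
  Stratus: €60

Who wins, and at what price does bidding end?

Rule: the price rises until one bidder remains; the winner pays the price at which the last rival dropped out.
Limits in order: 92 (Quill) > 89 (Meridian) > 84 (Alder) > 68 (Larkspur) > 60 (Stratus) > 47 (Sable) > …
Meridian is the last rival to drop out, at €89; Quill remains and wins at that price.

Quill wins at €89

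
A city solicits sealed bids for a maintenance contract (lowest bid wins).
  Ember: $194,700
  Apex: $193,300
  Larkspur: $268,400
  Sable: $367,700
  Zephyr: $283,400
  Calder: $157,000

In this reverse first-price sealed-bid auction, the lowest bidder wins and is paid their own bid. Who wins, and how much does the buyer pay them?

Bids ranked: 157,000 (Calder) < 193,300 (Apex) < 194,700 (Ember) < 268,400 (Larkspur) < 283,400 (Zephyr) < 367,700 (Sable)
Calder is lowest → is paid own bid, $157,000.

Calder is paid $157,000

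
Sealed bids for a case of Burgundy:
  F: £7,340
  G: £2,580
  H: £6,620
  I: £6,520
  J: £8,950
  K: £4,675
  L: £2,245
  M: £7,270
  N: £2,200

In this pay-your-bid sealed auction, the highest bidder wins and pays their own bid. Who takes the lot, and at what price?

Rule: the highest bidder wins and pays their own bid.
Bids in order: 8,950 (J) > 7,340 (F) > 7,270 (M) > 6,620 (H) > 6,520 (I) > 4,675 (K) > …
J has the highest bid and pays exactly that: £8,950.

J pays £8,950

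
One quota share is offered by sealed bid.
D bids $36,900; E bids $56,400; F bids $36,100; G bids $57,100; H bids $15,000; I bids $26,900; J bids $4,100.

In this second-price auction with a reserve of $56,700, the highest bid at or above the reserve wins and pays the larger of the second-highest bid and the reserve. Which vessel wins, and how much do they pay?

G pays $56,700

Rule: the highest bid at or above the reserve wins and pays the larger of the second-highest bid and the reserve.
Bids in order: 57,100 (G) > 56,400 (E) > 36,900 (D) > 36,100 (F) > 26,900 (I) > 15,000 (H) > …
G has the top bid at or above the reserve ($57,100).
max(second-highest $56,400, reserve $56,700) = $56,700.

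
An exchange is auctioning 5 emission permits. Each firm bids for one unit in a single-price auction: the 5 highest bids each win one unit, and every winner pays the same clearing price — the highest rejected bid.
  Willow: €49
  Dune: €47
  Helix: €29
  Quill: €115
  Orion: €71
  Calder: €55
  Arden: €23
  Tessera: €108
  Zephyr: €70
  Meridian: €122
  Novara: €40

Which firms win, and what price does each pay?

Ordering the bids: 122 (Meridian), 115 (Quill), 108 (Tessera), 71 (Orion), 70 (Zephyr), 55 (Calder), 49 (Willow), …
Winners (5 units): Meridian, Quill, Tessera, Orion, Zephyr.
Clearing price = highest rejected bid = €55.

Meridian, Quill, Tessera, Orion, Zephyr; each pays €55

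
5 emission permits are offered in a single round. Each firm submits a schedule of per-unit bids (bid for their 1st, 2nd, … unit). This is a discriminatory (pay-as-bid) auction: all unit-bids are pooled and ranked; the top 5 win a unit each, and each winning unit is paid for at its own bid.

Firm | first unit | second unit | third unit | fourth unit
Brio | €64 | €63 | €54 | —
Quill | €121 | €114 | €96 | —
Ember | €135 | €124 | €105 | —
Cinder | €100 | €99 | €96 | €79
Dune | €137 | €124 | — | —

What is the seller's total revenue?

Pooled unit-bids ranked (top 5): 137 (Dune-1), 135 (Ember-1), 124 (Ember-2), 124 (Dune-2), 121 (Quill-1)
Next rejected bid: €114 (not a price — pay-as-bid).
Each winning unit pays its own bid.
Revenue = 137 + 135 + 124 + 124 + 121 = €641.

Total revenue: €641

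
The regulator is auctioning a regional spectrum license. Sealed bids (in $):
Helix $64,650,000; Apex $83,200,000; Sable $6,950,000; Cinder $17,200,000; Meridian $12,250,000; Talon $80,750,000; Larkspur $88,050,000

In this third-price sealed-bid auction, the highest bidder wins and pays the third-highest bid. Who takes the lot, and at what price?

Larkspur pays $80,750,000

Bids in order: 88,050,000 (Larkspur) > 83,200,000 (Apex) > 80,750,000 (Talon) > 64,650,000 (Helix) > 17,200,000 (Cinder) > 12,250,000 (Meridian) > …
Larkspur is highest; pays the third-highest bid, $80,750,000.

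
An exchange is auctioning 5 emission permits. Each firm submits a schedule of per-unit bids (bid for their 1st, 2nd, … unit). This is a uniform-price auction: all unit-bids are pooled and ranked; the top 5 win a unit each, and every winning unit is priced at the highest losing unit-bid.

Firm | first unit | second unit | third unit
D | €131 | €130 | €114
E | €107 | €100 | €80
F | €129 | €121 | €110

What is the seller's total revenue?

Pooled unit-bids ranked (top 5): 131 (D-1), 130 (D-2), 129 (F-1), 121 (F-2), 114 (D-3)
First bid not allocated: €110.
Allocation: D 3, F 2. Every unit priced at €110.
Revenue = 5 × 110 = €550.

Total revenue: €550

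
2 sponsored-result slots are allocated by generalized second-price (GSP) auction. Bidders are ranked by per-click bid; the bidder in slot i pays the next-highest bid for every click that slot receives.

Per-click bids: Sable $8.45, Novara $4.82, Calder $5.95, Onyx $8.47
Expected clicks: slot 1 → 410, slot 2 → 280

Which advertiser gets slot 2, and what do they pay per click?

Ranked by bid: $8.47 (Onyx) > $8.45 (Sable) > $5.95 (Calder) > …
Slot 2 goes to the second-ranked bidder, Sable, who pays the next bid down: $5.95/click.

Sable; $5.95 per click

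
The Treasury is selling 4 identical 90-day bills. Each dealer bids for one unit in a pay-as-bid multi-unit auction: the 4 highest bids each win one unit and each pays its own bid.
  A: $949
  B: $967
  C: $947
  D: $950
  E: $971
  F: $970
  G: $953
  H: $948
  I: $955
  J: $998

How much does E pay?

E pays $971

Sorting: 998 (J), 971 (E), 970 (F), 967 (B), 955 (I), 953 (G), …
The 4 highest are J, E, F, B.
E wins → own bid $971.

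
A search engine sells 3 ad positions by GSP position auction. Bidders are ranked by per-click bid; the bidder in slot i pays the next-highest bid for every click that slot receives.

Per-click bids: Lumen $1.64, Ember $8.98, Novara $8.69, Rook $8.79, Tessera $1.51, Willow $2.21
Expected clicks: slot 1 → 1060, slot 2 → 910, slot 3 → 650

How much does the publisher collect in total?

Per-click bids in order: $8.98 (Ember) > $8.79 (Rook) > $8.69 (Novara) > $2.21 (Willow) > …
Slot 1: Ember pays $8.79 × 1060 = $9317.40
Slot 2: Rook pays $8.69 × 910 = $7907.90
Slot 3: Novara pays $2.21 × 650 = $1436.50
Total = $18661.80

Total revenue: $18661.80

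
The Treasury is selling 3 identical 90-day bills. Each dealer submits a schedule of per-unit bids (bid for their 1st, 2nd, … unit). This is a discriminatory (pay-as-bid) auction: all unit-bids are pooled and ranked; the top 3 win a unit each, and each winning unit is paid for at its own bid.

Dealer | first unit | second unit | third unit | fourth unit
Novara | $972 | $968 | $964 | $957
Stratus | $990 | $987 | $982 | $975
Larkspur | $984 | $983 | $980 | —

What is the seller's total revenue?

All unit-bids, highest first — top 3: 990 (Stratus-1), 987 (Stratus-2), 984 (Larkspur-1)
Next rejected bid: $983 (not a price — pay-as-bid).
Each winning unit pays its own bid.
Revenue = 990 + 987 + 984 = $2,961.

Total revenue: $2,961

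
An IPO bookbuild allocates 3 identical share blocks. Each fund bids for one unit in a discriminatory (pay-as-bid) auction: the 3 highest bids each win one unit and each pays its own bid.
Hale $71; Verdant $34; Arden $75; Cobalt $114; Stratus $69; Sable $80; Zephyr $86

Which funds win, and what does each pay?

Cobalt $114, Zephyr $86, Sable $80

Ordering the bids: 114 (Cobalt), 86 (Zephyr), 80 (Sable), 75 (Arden), 71 (Hale), …
The 3 highest are Cobalt, Zephyr, Sable.
Each winner pays its own bid: Cobalt $114, Zephyr $86, Sable $80.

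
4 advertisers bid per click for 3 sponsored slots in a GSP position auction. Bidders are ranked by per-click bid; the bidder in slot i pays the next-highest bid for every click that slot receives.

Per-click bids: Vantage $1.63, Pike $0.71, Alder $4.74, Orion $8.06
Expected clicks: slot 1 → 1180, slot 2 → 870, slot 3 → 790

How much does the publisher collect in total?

Total revenue: $7572.20

Per-click bids in order: $8.06 (Orion) > $4.74 (Alder) > $1.63 (Vantage) > $0.71 (Pike)
Slot 1: Orion pays $4.74 × 1180 = $5593.20
Slot 2: Alder pays $1.63 × 870 = $1418.10
Slot 3: Vantage pays $0.71 × 790 = $560.90
Total = $7572.20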